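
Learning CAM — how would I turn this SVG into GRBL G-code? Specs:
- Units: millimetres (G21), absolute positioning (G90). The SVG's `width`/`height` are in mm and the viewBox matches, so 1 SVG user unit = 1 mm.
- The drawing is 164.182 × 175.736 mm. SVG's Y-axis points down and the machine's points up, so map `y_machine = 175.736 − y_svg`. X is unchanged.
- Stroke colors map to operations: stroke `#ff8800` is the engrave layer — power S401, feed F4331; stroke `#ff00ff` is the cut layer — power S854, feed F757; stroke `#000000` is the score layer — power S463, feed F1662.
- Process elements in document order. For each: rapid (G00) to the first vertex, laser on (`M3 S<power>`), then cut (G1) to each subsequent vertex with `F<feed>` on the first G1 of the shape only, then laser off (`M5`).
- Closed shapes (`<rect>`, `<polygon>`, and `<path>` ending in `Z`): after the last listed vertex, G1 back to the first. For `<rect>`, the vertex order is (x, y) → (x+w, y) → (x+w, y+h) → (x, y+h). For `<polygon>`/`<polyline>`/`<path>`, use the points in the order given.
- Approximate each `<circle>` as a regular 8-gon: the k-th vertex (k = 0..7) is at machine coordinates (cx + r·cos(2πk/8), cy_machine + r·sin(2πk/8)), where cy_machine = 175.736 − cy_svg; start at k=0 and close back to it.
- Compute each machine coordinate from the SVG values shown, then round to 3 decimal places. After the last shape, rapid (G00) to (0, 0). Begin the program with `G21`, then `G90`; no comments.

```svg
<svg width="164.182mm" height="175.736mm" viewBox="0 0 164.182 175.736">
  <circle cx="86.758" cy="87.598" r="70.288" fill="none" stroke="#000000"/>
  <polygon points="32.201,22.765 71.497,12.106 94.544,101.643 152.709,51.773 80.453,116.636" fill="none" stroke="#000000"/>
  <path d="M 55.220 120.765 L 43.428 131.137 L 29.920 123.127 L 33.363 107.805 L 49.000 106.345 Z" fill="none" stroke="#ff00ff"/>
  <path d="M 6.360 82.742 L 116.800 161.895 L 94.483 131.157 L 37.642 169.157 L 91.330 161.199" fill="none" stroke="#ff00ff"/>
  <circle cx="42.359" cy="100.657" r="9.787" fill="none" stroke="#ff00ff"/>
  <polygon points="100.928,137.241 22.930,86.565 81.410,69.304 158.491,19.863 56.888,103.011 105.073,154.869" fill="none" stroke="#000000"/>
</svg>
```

G21
G90
G00 X157.046 Y88.138
M3 S463
G1 X136.459 Y137.839 F1662
G1 X86.758 Y158.426
G1 X37.057 Y137.839
G1 X16.470 Y88.138
G1 X37.057 Y38.437
G1 X86.758 Y17.850
G1 X136.459 Y38.437
G1 X157.046 Y88.138
M5
G00 X32.201 Y152.971
M3 S463
G1 X71.497 Y163.630 F1662
G1 X94.544 Y74.093
G1 X152.709 Y123.963
G1 X80.453 Y59.100
G1 X32.201 Y152.971
M5
G00 X55.220 Y54.971
M3 S854
G1 X43.428 Y44.599 F757
G1 X29.920 Y52.609
G1 X33.363 Y67.931
G1 X49.000 Y69.391
G1 X55.220 Y54.971
M5
G00 X6.360 Y92.994
M3 S854
G1 X116.800 Y13.841 F757
G1 X94.483 Y44.579
G1 X37.642 Y6.579
G1 X91.330 Y14.537
M5
G00 X52.146 Y75.079
M3 S854
G1 X49.279 Y81.999 F757
G1 X42.359 Y84.866
G1 X35.439 Y81.999
G1 X32.572 Y75.079
G1 X35.439 Y68.159
G1 X42.359 Y65.292
G1 X49.279 Y68.159
G1 X52.146 Y75.079
M5
G00 X100.928 Y38.495
M3 S463
G1 X22.930 Y89.171 F1662
G1 X81.410 Y106.432
G1 X158.491 Y155.873
G1 X56.888 Y72.725
G1 X105.073 Y20.867
G1 X100.928 Y38.495
M5
G00 X0.000 Y0.000

viewBox `0 0 164.182 175.736` with mm width/height → 1 unit = 1 mm. Flip: y_m = 175.736 − y_svg.

**Shape 1** — `<circle>` circle, stroke `#000000` → score (S463, F1662). Machine vertices: (157.046,88.138) → (136.459,137.839) → (86.758,158.426) → (37.057,137.839) → (16.470,88.138) → (37.057,38.437) → (86.758,17.850) → (136.459,38.437) → (157.046,88.138). Closed: final G1 returns to the first vertex.

**Shape 2** — `<polygon>` closed polygon, stroke `#000000` → score (S463, F1662). Machine vertices: (32.201,152.971) → (71.497,163.630) → (94.544,74.093) → (152.709,123.963) → (80.453,59.100) → (32.201,152.971). Closed: final G1 returns to the first vertex.

**Shape 3** — `<path>` regular polygon, stroke `#ff00ff` → cut (S854, F757). Machine vertices: (55.220,54.971) → (43.428,44.599) → (29.920,52.609) → (33.363,67.931) → (49.000,69.391) → (55.220,54.971). Closed: final G1 returns to the first vertex.

**Shape 4** — `<path>` open polyline, stroke `#ff00ff` → cut (S854, F757). Machine vertices: (6.360,92.994) → (116.800,13.841) → (94.483,44.579) → (37.642,6.579) → (91.330,14.537). Open path.

**Shape 5** — `<circle>` circle, stroke `#ff00ff` → cut (S854, F757). Machine vertices: (52.146,75.079) → (49.279,81.999) → (42.359,84.866) → (35.439,81.999) → (32.572,75.079) → (35.439,68.159) → (42.359,65.292) → (49.279,68.159) → (52.146,75.079). Closed: final G1 returns to the first vertex.

**Shape 6** — `<polygon>` closed polygon, stroke `#000000` → score (S463, F1662). Machine vertices: (100.928,38.495) → (22.930,89.171) → (81.410,106.432) → (158.491,155.873) → (56.888,72.725) → (105.073,20.867) → (100.928,38.495). Closed: final G1 returns to the first vertex.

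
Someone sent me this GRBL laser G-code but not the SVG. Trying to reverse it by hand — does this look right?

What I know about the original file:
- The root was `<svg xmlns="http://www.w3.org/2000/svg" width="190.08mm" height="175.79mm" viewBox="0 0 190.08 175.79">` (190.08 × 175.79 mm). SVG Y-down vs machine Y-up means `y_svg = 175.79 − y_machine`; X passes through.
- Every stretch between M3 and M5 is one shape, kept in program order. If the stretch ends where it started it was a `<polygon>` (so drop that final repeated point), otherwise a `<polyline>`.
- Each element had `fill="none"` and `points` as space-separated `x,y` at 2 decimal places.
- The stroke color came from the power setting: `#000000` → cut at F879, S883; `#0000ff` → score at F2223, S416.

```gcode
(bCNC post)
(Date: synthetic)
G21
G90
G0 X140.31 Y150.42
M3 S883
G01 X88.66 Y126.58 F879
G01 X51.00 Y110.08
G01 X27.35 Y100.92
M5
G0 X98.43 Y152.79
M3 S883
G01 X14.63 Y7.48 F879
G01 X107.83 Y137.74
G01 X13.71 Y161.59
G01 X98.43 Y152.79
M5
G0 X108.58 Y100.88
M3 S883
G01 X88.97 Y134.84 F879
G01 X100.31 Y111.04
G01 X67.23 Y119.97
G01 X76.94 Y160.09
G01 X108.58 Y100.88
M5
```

<svg xmlns="http://www.w3.org/2000/svg" width="190.08mm" height="175.79mm" viewBox="0 0 190.08 175.79">
  <polyline points="140.31,25.37 88.66,49.21 51.00,65.71 27.35,74.87" fill="none" stroke="#000000"/>
  <polygon points="98.43,23.00 14.63,168.31 107.83,38.05 13.71,14.20" fill="none" stroke="#000000"/>
  <polygon points="108.58,74.91 88.97,40.95 100.31,64.75 67.23,55.82 76.94,15.70" fill="none" stroke="#000000"/>
</svg>

y_svg = 175.79 − y_m. Every run uses S883, so all elements get stroke `#000000` (cut).

[1] open run; points: 140.31,25.37 88.66,49.21 51.00,65.71 27.35,74.87

[2] closed run; points: 98.43,23.00 14.63,168.31 107.83,38.05 13.71,14.20

[3] closed run; points: 108.58,74.91 88.97,40.95 100.31,64.75 67.23,55.82 76.94,15.70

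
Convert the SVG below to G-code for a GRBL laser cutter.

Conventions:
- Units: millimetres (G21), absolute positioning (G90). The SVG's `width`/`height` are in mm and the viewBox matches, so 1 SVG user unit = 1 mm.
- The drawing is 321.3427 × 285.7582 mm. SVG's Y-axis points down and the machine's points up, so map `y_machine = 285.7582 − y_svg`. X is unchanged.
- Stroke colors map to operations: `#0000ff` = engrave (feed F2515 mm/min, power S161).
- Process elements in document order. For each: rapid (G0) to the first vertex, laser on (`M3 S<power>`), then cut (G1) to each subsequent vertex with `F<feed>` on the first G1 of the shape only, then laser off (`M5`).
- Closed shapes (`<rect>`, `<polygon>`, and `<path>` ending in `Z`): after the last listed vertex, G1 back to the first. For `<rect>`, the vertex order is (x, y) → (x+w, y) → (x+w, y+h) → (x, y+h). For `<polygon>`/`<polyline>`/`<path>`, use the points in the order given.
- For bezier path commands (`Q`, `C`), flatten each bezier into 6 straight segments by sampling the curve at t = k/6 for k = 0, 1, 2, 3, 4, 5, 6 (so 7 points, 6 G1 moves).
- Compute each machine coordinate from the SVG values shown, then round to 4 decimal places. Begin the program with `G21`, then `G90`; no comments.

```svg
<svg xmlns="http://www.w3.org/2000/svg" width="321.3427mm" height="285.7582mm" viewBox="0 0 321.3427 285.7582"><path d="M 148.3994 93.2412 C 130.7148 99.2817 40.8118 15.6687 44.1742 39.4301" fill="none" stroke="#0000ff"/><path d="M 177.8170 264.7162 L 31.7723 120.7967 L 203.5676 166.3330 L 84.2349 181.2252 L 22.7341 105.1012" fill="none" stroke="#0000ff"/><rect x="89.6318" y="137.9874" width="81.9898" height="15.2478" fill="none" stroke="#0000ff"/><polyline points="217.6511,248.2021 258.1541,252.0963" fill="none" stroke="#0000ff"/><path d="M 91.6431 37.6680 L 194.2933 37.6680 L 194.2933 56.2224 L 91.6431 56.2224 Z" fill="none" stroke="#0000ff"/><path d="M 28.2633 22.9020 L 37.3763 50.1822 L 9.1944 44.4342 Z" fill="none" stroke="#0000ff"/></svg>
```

viewBox `0 0 321.3427 285.7582` with mm width/height → 1 unit = 1 mm. Flip: y_m = 285.7582 − y_svg.

**Shape 1** — `<path>` cubic bezier, stroke `#0000ff` → engrave (S161, F2515). Control points (SVG): P0=(148.3994,93.2412), P1=(130.7148,99.2817), P2=(40.8118,15.6687), P3=(44.1742,39.4301); sampled at t=k/6. Machine vertices: (148.3994,192.5170) → (134.3050,196.0557) → (112.7710,209.0637) → (88.3942,226.0679) → (65.7712,241.5954) → (49.4990,250.1731) → (44.1742,246.3281). Open path.

**Shape 2** — `<path>` open polyline, stroke `#0000ff` → engrave (S161, F2515). Machine vertices: (177.8170,21.0420) → (31.7723,164.9615) → (203.5676,119.4252) → (84.2349,104.5330) → (22.7341,180.6570). Open path.

**Shape 3** — `<rect>` rectangle, stroke `#0000ff` → engrave (S161, F2515). Machine vertices: (89.6318,147.7708) → (171.6216,147.7708) → (171.6216,132.5230) → (89.6318,132.5230) → (89.6318,147.7708). Closed: final G1 returns to the first vertex.

**Shape 4** — `<polyline>` line segment, stroke `#0000ff` → engrave (S161, F2515). Machine vertices: (217.6511,37.5561) → (258.1541,33.6619). Open path.

**Shape 5** — `<path>` rectangle, stroke `#0000ff` → engrave (S161, F2515). Machine vertices: (91.6431,248.0902) → (194.2933,248.0902) → (194.2933,229.5358) → (91.6431,229.5358) → (91.6431,248.0902). Closed: final G1 returns to the first vertex.

**Shape 6** — `<path>` regular polygon, stroke `#0000ff` → engrave (S161, F2515). Machine vertices: (28.2633,262.8562) → (37.3763,235.5760) → (9.1944,241.3240) → (28.2633,262.8562). Closed: final G1 returns to the first vertex.

G21
G90
G0 X148.3994 Y192.5170
M3 S161
G1 X134.3050 Y196.0557 F2515
G1 X112.7710 Y209.0637
G1 X88.3942 Y226.0679
G1 X65.7712 Y241.5954
G1 X49.4990 Y250.1731
G1 X44.1742 Y246.3281
M5
G0 X177.8170 Y21.0420
M3 S161
G1 X31.7723 Y164.9615 F2515
G1 X203.5676 Y119.4252
G1 X84.2349 Y104.5330
G1 X22.7341 Y180.6570
M5
G0 X89.6318 Y147.7708
M3 S161
G1 X171.6216 Y147.7708 F2515
G1 X171.6216 Y132.5230
G1 X89.6318 Y132.5230
G1 X89.6318 Y147.7708
M5
G0 X217.6511 Y37.5561
M3 S161
G1 X258.1541 Y33.6619 F2515
M5
G0 X91.6431 Y248.0902
M3 S161
G1 X194.2933 Y248.0902 F2515
G1 X194.2933 Y229.5358
G1 X91.6431 Y229.5358
G1 X91.6431 Y248.0902
M5
G0 X28.2633 Y262.8562
M3 S161
G1 X37.3763 Y235.5760 F2515
G1 X9.1944 Y241.3240
G1 X28.2633 Y262.8562
M5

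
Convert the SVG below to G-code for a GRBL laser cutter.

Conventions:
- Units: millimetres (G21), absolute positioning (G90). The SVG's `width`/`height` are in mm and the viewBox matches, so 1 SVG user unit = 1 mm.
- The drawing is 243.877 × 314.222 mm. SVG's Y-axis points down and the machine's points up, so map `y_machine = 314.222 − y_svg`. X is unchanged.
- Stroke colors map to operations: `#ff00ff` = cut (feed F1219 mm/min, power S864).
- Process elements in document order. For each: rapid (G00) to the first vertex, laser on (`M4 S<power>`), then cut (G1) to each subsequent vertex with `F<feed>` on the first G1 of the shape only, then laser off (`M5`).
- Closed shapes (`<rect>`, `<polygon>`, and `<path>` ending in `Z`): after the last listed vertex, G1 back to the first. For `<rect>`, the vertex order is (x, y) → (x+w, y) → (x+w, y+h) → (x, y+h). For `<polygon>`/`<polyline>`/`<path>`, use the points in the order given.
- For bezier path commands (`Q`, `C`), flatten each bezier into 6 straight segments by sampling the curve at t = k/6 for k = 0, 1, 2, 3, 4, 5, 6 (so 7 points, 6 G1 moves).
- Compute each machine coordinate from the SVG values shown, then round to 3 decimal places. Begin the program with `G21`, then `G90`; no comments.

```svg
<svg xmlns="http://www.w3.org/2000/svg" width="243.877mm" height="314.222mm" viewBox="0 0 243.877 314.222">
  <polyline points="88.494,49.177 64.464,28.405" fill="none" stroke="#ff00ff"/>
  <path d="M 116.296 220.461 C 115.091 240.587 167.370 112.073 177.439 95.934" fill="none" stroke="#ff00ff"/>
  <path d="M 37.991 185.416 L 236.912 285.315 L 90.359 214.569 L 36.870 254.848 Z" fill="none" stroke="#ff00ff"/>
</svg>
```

1 u = 1 mm; y_m = 314.222 − y.

[1] `<polyline>` line segment, #ff00ff→cut S864 F1219: (88.494,265.045) → (64.464,285.817)

[2] `<path>` cubic bezier, #ff00ff→cut S864 F1219: (116.296,93.761) → (119.707,94.876) → (129.375,113.514) → (142.640,142.425) → (156.844,174.358) → (169.330,202.062) → (177.439,218.288)

[3] `<path>` closed polygon, #ff00ff→cut S864 F1219: (37.991,128.806) → (236.912,28.907) → (90.359,99.653) → (36.870,59.374) → (37.991,128.806) (closed)

G21
G90
G00 X88.494 Y265.045
M4 S864
G1 X64.464 Y285.817 F1219
M5
G00 X116.296 Y93.761
M4 S864
G1 X119.707 Y94.876 F1219
G1 X129.375 Y113.514
G1 X142.640 Y142.425
G1 X156.844 Y174.358
G1 X169.330 Y202.062
G1 X177.439 Y218.288
M5
G00 X37.991 Y128.806
M4 S864
G1 X236.912 Y28.907 F1219
G1 X90.359 Y99.653
G1 X36.870 Y59.374
G1 X37.991 Y128.806
M5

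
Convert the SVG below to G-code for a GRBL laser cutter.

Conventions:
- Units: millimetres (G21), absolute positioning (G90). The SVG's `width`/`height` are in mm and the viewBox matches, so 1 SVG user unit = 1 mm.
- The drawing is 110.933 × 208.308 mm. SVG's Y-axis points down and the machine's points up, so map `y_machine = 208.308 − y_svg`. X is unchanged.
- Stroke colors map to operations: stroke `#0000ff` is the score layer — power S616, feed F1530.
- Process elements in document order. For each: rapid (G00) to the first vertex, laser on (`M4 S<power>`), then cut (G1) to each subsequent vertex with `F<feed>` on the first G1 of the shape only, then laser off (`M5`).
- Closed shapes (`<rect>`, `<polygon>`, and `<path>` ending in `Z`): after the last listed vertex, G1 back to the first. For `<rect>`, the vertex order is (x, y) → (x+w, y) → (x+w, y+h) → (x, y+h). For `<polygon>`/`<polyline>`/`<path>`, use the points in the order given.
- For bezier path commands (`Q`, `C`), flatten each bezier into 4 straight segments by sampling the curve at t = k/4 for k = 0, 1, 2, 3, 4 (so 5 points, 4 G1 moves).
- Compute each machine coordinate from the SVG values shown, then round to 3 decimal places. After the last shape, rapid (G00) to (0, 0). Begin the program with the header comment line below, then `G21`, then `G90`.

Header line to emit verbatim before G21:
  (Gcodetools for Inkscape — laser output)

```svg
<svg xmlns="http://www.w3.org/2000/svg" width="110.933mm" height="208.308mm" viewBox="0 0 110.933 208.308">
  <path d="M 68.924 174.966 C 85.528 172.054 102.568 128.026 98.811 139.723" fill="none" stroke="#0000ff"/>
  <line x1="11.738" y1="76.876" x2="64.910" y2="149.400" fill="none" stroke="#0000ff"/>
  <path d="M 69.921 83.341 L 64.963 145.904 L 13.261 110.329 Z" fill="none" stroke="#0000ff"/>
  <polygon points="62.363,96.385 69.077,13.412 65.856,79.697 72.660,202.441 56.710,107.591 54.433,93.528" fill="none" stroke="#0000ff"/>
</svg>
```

(Gcodetools for Inkscape — laser output)
G21
G90
G00 X68.924 Y33.342
M4 S616
G1 X81.127 Y41.722 F1530
G1 X91.503 Y56.442
G1 X98.061 Y68.422
G1 X98.811 Y68.585
M5
G00 X11.738 Y131.432
M4 S616
G1 X64.910 Y58.908 F1530
M5
G00 X69.921 Y124.967
M4 S616
G1 X64.963 Y62.404 F1530
G1 X13.261 Y97.979
G1 X69.921 Y124.967
M5
G00 X62.363 Y111.923
M4 S616
G1 X69.077 Y194.896 F1530
G1 X65.856 Y128.611
G1 X72.660 Y5.867
G1 X56.710 Y100.717
G1 X54.433 Y114.780
G1 X62.363 Y111.923
M5
G00 X0.000 Y0.000

viewBox `0 0 110.933 208.308` with mm width/height → 1 unit = 1 mm. Flip: y_m = 208.308 − y_svg.

**Shape 1** — `<path>` cubic bezier, stroke `#0000ff` → score (S616, F1530). Control points (SVG): P0=(68.924,174.966), P1=(85.528,172.054), P2=(102.568,128.026), P3=(98.811,139.723); sampled at t=k/4. Machine vertices: (68.924,33.342) → (81.127,41.722) → (91.503,56.442) → (98.061,68.422) → (98.811,68.585). Open path.

**Shape 2** — `<line>` line segment, stroke `#0000ff` → score (S616, F1530). Machine vertices: (11.738,131.432) → (64.910,58.908). Open path.

**Shape 3** — `<path>` regular polygon, stroke `#0000ff` → score (S616, F1530). Machine vertices: (69.921,124.967) → (64.963,62.404) → (13.261,97.979) → (69.921,124.967). Closed: final G1 returns to the first vertex.

**Shape 4** — `<polygon>` closed polygon, stroke `#0000ff` → score (S616, F1530). Machine vertices: (62.363,111.923) → (69.077,194.896) → (65.856,128.611) → (72.660,5.867) → (56.710,100.717) → (54.433,114.780) → (62.363,111.923). Closed: final G1 returns to the first vertex.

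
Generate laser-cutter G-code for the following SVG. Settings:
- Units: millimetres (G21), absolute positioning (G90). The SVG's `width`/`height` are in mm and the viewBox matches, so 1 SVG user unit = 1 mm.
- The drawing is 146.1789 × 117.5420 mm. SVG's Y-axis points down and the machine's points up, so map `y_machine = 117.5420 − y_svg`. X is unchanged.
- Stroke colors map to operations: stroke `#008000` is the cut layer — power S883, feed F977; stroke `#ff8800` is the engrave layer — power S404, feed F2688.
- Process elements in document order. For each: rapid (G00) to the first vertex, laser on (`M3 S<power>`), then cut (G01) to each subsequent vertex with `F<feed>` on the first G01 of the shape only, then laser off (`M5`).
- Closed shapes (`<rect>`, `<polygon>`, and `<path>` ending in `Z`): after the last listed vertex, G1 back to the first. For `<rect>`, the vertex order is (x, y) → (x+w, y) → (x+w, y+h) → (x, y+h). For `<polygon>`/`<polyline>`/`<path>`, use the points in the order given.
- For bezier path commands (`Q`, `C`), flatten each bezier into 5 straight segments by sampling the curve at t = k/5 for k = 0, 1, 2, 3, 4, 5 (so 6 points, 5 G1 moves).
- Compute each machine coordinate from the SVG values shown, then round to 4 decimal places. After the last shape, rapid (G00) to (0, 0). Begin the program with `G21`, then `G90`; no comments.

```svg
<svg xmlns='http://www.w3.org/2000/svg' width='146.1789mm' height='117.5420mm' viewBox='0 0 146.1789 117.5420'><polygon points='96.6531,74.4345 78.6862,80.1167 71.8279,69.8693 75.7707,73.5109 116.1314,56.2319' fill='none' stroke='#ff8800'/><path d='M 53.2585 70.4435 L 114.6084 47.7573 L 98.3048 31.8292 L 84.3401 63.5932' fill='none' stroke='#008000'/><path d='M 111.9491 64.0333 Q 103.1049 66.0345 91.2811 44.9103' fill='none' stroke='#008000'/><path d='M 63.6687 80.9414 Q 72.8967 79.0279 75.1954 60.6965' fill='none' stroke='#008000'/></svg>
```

G21
G90
G00 X96.6531 Y43.1075
M3 S404
G01 X78.6862 Y37.4253 F2688
G01 X71.8279 Y47.6727
G01 X75.7707 Y44.0311
G01 X116.1314 Y61.3101
G01 X96.6531 Y43.1075
M5
G00 X53.2585 Y47.0985
M3 S883
G01 X114.6084 Y69.7847 F977
G01 X98.3048 Y85.7128
G01 X84.3401 Y53.9488
M5
G00 X111.9491 Y53.5087
M3 S883
G01 X108.2922 Y53.6332 F977
G01 X104.3970 Y55.6078
G01 X100.2634 Y59.4324
G01 X95.8914 Y65.1070
G01 X91.2811 Y72.6317
M5
G00 X63.6687 Y36.6006
M3 S883
G01 X67.0827 Y38.0227 F977
G01 X69.9424 Y40.7583
G01 X72.2478 Y44.8072
G01 X73.9987 Y50.1697
G01 X75.1954 Y56.8455
M5
G00 X0.0000 Y0.0000

1 u = 1 mm; y_m = 117.5420 − y.

[1] `<polygon>` closed polygon, #ff8800→engrave S404 F2688: (96.6531,43.1075) → (78.6862,37.4253) → (71.8279,47.6727) → (75.7707,44.0311) → (116.1314,61.3101) → (96.6531,43.1075) (closed)

[2] `<path>` open polyline, #008000→cut S883 F977: (53.2585,47.0985) → (114.6084,69.7847) → (98.3048,85.7128) → (84.3401,53.9488)

[3] `<path>` quadratic bezier, #008000→cut S883 F977: (111.9491,53.5087) → (108.2922,53.6332) → (104.3970,55.6078) → (100.2634,59.4324) → (95.8914,65.1070) → (91.2811,72.6317)

[4] `<path>` quadratic bezier, #008000→cut S883 F977: (63.6687,36.6006) → (67.0827,38.0227) → (69.9424,40.7583) → (72.2478,44.8072) → (73.9987,50.1697) → (75.1954,56.8455)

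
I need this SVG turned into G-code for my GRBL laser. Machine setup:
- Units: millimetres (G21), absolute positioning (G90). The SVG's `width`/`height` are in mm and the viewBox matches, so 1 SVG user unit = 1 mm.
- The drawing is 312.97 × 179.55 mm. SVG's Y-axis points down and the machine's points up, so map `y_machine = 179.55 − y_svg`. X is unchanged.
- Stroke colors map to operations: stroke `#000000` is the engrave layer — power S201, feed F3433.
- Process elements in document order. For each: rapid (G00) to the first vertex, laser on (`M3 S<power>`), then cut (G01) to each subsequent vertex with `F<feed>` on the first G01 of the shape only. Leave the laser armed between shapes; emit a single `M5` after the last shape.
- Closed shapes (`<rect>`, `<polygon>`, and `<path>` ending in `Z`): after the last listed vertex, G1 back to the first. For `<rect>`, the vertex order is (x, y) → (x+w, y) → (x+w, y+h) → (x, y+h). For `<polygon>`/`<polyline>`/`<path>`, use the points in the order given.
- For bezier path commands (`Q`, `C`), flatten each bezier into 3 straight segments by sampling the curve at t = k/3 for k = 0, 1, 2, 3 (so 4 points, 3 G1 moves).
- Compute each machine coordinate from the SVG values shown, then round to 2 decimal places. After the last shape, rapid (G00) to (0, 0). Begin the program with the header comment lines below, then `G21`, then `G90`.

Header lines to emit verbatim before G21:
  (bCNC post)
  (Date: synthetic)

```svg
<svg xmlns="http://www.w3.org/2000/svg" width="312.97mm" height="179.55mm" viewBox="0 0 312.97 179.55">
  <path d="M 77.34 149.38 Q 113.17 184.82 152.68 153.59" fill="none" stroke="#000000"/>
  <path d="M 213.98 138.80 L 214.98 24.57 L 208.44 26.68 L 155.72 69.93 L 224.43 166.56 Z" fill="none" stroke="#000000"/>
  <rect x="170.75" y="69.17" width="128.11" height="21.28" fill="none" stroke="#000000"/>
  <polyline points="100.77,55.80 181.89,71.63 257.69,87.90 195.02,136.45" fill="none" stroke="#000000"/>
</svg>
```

(bCNC post)
(Date: synthetic)
G21
G90
G00 X77.34 Y30.17
M3 S201
G01 X101.64 Y13.95 F3433
G01 X126.75 Y12.55
G01 X152.68 Y25.96
G00 X213.98 Y40.75
M3 S201
G01 X214.98 Y154.98 F3433
G01 X208.44 Y152.87
G01 X155.72 Y109.62
G01 X224.43 Y12.99
G01 X213.98 Y40.75
G00 X170.75 Y110.38
M3 S201
G01 X298.86 Y110.38 F3433
G01 X298.86 Y89.10
G01 X170.75 Y89.10
G01 X170.75 Y110.38
G00 X100.77 Y123.75
M3 S201
G01 X181.89 Y107.92 F3433
G01 X257.69 Y91.65
G01 X195.02 Y43.10
M5
G00 X0.00 Y0.00

Since the viewBox matches the mm dimensions, user units are millimetres directly. The only transform is the Y-flip y_m = 179.55 − y_svg.

Shape 1 is a quadratic bezier drawn with `<path>`. Its stroke #000000 means engrave at S201, F3433. After flipping Y the toolpath is (77.34,30.17) → (101.64,13.95) → (126.75,12.55) → (152.68,25.96).

Shape 2 is a closed polygon drawn with `<path>`. Its stroke #000000 means engrave at S201, F3433. After flipping Y the toolpath is (213.98,40.75) → (214.98,154.98) → (208.44,152.87) → (155.72,109.62) → (224.43,12.99) → (213.98,40.75), returning to the start.

Shape 3 is a rectangle drawn with `<rect>`. Its stroke #000000 means engrave at S201, F3433. After flipping Y the toolpath is (170.75,110.38) → (298.86,110.38) → (298.86,89.10) → (170.75,89.10) → (170.75,110.38), returning to the start.

Shape 4 is a open polyline drawn with `<polyline>`. Its stroke #000000 means engrave at S201, F3433. After flipping Y the toolpath is (100.77,123.75) → (181.89,107.92) → (257.69,91.65) → (195.02,43.10).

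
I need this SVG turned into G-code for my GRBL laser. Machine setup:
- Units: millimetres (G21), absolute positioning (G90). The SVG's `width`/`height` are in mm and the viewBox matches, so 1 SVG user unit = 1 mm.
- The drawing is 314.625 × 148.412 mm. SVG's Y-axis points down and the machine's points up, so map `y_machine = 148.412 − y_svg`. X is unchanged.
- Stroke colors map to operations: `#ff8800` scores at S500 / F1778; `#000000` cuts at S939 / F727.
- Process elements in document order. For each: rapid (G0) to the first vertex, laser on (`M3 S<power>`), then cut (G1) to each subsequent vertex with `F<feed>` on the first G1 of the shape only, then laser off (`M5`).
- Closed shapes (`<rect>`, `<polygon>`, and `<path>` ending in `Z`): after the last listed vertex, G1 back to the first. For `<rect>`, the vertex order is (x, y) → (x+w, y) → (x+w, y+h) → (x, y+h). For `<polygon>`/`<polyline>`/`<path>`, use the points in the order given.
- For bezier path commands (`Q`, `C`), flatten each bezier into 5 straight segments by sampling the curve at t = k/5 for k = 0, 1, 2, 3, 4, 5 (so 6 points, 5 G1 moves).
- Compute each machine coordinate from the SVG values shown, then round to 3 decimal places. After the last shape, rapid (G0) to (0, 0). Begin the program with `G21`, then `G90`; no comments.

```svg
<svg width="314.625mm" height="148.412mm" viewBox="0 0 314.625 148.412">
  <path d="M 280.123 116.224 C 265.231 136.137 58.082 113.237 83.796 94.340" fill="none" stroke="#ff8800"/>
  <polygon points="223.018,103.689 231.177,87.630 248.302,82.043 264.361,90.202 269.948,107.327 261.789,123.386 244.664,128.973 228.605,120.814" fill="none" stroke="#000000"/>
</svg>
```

viewBox `0 0 314.625 148.412` with mm width/height → 1 unit = 1 mm. Flip: y_m = 148.412 − y_svg.

**Shape 1** — `<path>` cubic bezier, stroke `#ff8800` → score (S500, F1778). Control points (SVG): P0=(280.123,116.224), P1=(265.231,136.137), P2=(58.082,113.237), P3=(83.796,94.340); sampled at t=k/5. Machine vertices: (280.123,32.188) → (251.518,25.003) → (197.177,25.846) → (137.506,32.470) → (92.910,42.628) → (83.796,54.072). Open path.

**Shape 2** — `<polygon>` regular polygon, stroke `#000000` → cut (S939, F727). Machine vertices: (223.018,44.723) → (231.177,60.782) → (248.302,66.369) → (264.361,58.210) → (269.948,41.085) → (261.789,25.026) → (244.664,19.439) → (228.605,27.598) → (223.018,44.723). Closed: final G1 returns to the first vertex.

G21
G90
G0 X280.123 Y32.188
M3 S500
G1 X251.518 Y25.003 F1778
G1 X197.177 Y25.846
G1 X137.506 Y32.470
G1 X92.910 Y42.628
G1 X83.796 Y54.072
M5
G0 X223.018 Y44.723
M3 S939
G1 X231.177 Y60.782 F727
G1 X248.302 Y66.369
G1 X264.361 Y58.210
G1 X269.948 Y41.085
G1 X261.789 Y25.026
G1 X244.664 Y19.439
G1 X228.605 Y27.598
G1 X223.018 Y44.723
M5
G0 X0.000 Y0.000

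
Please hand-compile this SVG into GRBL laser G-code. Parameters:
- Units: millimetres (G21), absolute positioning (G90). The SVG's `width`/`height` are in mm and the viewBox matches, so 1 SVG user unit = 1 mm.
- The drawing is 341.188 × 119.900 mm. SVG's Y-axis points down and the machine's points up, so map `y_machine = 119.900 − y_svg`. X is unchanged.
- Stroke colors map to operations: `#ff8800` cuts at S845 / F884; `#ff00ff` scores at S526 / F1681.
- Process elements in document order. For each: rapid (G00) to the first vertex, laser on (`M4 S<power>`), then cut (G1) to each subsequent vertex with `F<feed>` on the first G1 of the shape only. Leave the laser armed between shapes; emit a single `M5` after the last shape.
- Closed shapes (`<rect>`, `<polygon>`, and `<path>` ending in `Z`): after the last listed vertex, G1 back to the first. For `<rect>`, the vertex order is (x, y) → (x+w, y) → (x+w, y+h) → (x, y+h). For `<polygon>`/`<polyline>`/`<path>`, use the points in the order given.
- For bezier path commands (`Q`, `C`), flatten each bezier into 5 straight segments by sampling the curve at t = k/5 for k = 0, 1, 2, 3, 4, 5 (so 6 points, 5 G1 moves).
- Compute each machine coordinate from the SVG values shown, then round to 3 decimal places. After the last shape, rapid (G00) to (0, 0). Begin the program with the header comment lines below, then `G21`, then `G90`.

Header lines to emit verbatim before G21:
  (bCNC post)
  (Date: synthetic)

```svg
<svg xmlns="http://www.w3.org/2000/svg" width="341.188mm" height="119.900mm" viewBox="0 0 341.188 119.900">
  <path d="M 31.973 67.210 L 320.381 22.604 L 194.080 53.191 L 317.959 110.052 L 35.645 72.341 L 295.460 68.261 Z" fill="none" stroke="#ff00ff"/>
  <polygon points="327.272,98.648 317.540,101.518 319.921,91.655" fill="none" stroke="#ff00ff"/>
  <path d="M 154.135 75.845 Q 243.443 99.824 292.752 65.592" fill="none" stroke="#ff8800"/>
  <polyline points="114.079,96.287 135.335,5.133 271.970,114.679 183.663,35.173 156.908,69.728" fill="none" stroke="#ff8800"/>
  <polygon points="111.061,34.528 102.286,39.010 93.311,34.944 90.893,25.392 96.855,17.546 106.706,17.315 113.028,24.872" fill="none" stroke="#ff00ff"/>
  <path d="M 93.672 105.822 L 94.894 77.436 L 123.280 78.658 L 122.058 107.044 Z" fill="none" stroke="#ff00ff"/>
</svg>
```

(bCNC post)
(Date: synthetic)
G21
G90
G00 X31.973 Y52.690
M4 S526
G1 X320.381 Y97.296 F1681
G1 X194.080 Y66.709
G1 X317.959 Y9.848
G1 X35.645 Y47.559
G1 X295.460 Y51.639
G1 X31.973 Y52.690
G00 X327.272 Y21.252
M4 S526
G1 X317.540 Y18.382 F1681
G1 X319.921 Y28.245
G1 X327.272 Y21.252
G00 X154.135 Y44.055
M4 S845
G1 X188.258 Y36.792 F884
G1 X219.182 Y34.186
G1 X246.905 Y36.236
G1 X271.428 Y42.944
G1 X292.752 Y54.308
G00 X114.079 Y23.613
M4 S845
G1 X135.335 Y114.767 F884
G1 X271.970 Y5.221
G1 X183.663 Y84.727
G1 X156.908 Y50.172
G00 X111.061 Y85.372
M4 S526
G1 X102.286 Y80.890 F1681
G1 X93.311 Y84.956
G1 X90.893 Y94.508
G1 X96.855 Y102.354
G1 X106.706 Y102.585
G1 X113.028 Y95.028
G1 X111.061 Y85.372
G00 X93.672 Y14.078
M4 S526
G1 X94.894 Y42.464 F1681
G1 X123.280 Y41.242
G1 X122.058 Y12.856
G1 X93.672 Y14.078
M5
G00 X0.000 Y0.000

1 u = 1 mm; y_m = 119.900 − y.

[1] `<path>` closed polygon, #ff00ff→score S526 F1681: (31.973,52.690) → (320.381,97.296) → (194.080,66.709) → (317.959,9.848) → (35.645,47.559) → (295.460,51.639) → (31.973,52.690) (closed)

[2] `<polygon>` regular polygon, #ff00ff→score S526 F1681: (327.272,21.252) → (317.540,18.382) → (319.921,28.245) → (327.272,21.252) (closed)

[3] `<path>` quadratic bezier, #ff8800→cut S845 F884: (154.135,44.055) → (188.258,36.792) → (219.182,34.186) → (246.905,36.236) → (271.428,42.944) → (292.752,54.308)

[4] `<polyline>` open polyline, #ff8800→cut S845 F884: (114.079,23.613) → (135.335,114.767) → (271.970,5.221) → (183.663,84.727) → (156.908,50.172)

[5] `<polygon>` regular polygon, #ff00ff→score S526 F1681: (111.061,85.372) → (102.286,80.890) → (93.311,84.956) → (90.893,94.508) → (96.855,102.354) → (106.706,102.585) → (113.028,95.028) → (111.061,85.372) (closed)

[6] `<path>` regular polygon, #ff00ff→score S526 F1681: (93.672,14.078) → (94.894,42.464) → (123.280,41.242) → (122.058,12.856) → (93.672,14.078) (closed)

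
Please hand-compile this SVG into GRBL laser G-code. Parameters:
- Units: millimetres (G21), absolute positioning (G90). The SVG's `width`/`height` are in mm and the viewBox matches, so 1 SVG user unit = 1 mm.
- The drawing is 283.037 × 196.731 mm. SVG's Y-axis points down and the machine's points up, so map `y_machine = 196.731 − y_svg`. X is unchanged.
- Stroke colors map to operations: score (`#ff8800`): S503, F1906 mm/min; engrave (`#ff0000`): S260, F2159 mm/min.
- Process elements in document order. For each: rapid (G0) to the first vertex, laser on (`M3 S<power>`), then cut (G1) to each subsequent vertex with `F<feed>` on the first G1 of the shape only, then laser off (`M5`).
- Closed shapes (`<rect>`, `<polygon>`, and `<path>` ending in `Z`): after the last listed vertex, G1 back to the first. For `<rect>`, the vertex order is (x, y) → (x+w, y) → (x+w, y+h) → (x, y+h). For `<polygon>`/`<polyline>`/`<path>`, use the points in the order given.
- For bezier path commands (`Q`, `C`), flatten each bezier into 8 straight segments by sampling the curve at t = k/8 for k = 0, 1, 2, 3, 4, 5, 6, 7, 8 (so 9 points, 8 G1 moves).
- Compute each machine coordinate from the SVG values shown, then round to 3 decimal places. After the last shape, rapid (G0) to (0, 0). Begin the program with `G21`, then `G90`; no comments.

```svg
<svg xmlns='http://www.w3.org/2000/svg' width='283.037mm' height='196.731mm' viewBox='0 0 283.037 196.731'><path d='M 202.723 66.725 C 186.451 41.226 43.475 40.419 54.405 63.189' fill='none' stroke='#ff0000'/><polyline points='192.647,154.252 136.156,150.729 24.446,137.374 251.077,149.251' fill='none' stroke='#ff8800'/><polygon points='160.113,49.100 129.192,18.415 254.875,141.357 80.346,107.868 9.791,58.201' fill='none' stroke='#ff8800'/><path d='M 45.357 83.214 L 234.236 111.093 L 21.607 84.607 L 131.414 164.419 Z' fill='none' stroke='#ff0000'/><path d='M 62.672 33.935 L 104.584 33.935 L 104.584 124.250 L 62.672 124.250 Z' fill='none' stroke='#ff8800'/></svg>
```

viewBox `0 0 283.037 196.731` with mm width/height → 1 unit = 1 mm. Flip: y_m = 196.731 − y_svg.

**Shape 1** — `<path>` cubic bezier, stroke `#ff0000` → engrave (S260, F2159). Control points (SVG): P0=(202.723,66.725), P1=(186.451,41.226), P2=(43.475,40.419), P3=(54.405,63.189); sampled at t=k/8. Machine vertices: (202.723,130.006) → (191.230,138.413) → (171.147,144.518) → (145.762,148.334) → (118.363,149.875) → (92.240,149.153) → (70.680,146.181) → (56.973,140.973) → (54.405,133.542). Open path.

**Shape 2** — `<polyline>` open polyline, stroke `#ff8800` → score (S503, F1906). Machine vertices: (192.647,42.479) → (136.156,46.002) → (24.446,59.357) → (251.077,47.480). Open path.

**Shape 3** — `<polygon>` closed polygon, stroke `#ff8800` → score (S503, F1906). Machine vertices: (160.113,147.631) → (129.192,178.316) → (254.875,55.374) → (80.346,88.863) → (9.791,138.530) → (160.113,147.631). Closed: final G1 returns to the first vertex.

**Shape 4** — `<path>` closed polygon, stroke `#ff0000` → engrave (S260, F2159). Machine vertices: (45.357,113.517) → (234.236,85.638) → (21.607,112.124) → (131.414,32.312) → (45.357,113.517). Closed: final G1 returns to the first vertex.

**Shape 5** — `<path>` rectangle, stroke `#ff8800` → score (S503, F1906). Machine vertices: (62.672,162.796) → (104.584,162.796) → (104.584,72.481) → (62.672,72.481) → (62.672,162.796). Closed: final G1 returns to the first vertex.

G21
G90
G0 X202.723 Y130.006
M3 S260
G1 X191.230 Y138.413 F2159
G1 X171.147 Y144.518
G1 X145.762 Y148.334
G1 X118.363 Y149.875
G1 X92.240 Y149.153
G1 X70.680 Y146.181
G1 X56.973 Y140.973
G1 X54.405 Y133.542
M5
G0 X192.647 Y42.479
M3 S503
G1 X136.156 Y46.002 F1906
G1 X24.446 Y59.357
G1 X251.077 Y47.480
M5
G0 X160.113 Y147.631
M3 S503
G1 X129.192 Y178.316 F1906
G1 X254.875 Y55.374
G1 X80.346 Y88.863
G1 X9.791 Y138.530
G1 X160.113 Y147.631
M5
G0 X45.357 Y113.517
M3 S260
G1 X234.236 Y85.638 F2159
G1 X21.607 Y112.124
G1 X131.414 Y32.312
G1 X45.357 Y113.517
M5
G0 X62.672 Y162.796
M3 S503
G1 X104.584 Y162.796 F1906
G1 X104.584 Y72.481
G1 X62.672 Y72.481
G1 X62.672 Y162.796
M5
G0 X0.000 Y0.000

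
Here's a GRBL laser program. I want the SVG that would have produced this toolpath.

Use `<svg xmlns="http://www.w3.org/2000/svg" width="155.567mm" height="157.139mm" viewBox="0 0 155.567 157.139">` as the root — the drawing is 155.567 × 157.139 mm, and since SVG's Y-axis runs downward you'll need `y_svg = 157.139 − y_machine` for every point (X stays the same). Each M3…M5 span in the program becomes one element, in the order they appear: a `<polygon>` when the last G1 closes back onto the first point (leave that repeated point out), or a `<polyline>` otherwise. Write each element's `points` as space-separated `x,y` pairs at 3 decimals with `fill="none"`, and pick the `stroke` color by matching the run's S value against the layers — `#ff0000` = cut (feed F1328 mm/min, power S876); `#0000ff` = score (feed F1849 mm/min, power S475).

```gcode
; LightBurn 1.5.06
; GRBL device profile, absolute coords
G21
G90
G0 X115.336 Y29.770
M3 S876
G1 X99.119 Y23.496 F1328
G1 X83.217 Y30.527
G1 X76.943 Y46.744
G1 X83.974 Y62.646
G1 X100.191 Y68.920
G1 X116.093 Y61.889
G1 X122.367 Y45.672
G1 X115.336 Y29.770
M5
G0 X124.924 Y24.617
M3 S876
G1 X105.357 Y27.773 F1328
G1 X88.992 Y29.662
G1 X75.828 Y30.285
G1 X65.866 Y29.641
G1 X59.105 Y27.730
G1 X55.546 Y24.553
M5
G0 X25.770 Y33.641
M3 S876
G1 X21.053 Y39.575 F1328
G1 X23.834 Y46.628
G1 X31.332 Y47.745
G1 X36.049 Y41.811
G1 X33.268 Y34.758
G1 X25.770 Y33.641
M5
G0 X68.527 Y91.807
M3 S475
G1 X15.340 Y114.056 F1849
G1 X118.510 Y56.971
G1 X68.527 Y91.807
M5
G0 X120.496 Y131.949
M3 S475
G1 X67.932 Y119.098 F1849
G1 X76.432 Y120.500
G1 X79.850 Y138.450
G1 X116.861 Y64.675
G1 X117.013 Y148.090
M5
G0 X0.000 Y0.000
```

<svg xmlns="http://www.w3.org/2000/svg" width="155.567mm" height="157.139mm" viewBox="0 0 155.567 157.139">
  <polygon points="115.336,127.369 99.119,133.643 83.217,126.612 76.943,110.395 83.974,94.493 100.191,88.219 116.093,95.250 122.367,111.467" fill="none" stroke="#ff0000"/>
  <polyline points="124.924,132.522 105.357,129.366 88.992,127.477 75.828,126.854 65.866,127.498 59.105,129.409 55.546,132.586" fill="none" stroke="#ff0000"/>
  <polygon points="25.770,123.498 21.053,117.564 23.834,110.511 31.332,109.394 36.049,115.328 33.268,122.381" fill="none" stroke="#ff0000"/>
  <polygon points="68.527,65.332 15.340,43.083 118.510,100.168" fill="none" stroke="#0000ff"/>
  <polyline points="120.496,25.190 67.932,38.041 76.432,36.639 79.850,18.689 116.861,92.464 117.013,9.049" fill="none" stroke="#0000ff"/>
</svg>

y_svg = 157.139 − y_m.

[1] S876→`#ff0000` (cut); closed run; points: 115.336,127.369 99.119,133.643 83.217,126.612 76.943,110.395 83.974,94.493 100.191,88.219 116.093,95.250 122.367,111.467

[2] S876→`#ff0000` (cut); open run; points: 124.924,132.522 105.357,129.366 88.992,127.477 75.828,126.854 65.866,127.498 59.105,129.409 55.546,132.586

[3] S876→`#ff0000` (cut); closed run; points: 25.770,123.498 21.053,117.564 23.834,110.511 31.332,109.394 36.049,115.328 33.268,122.381

[4] S475→`#0000ff` (score); closed run; points: 68.527,65.332 15.340,43.083 118.510,100.168

[5] S475→`#0000ff` (score); open run; points: 120.496,25.190 67.932,38.041 76.432,36.639 79.850,18.689 116.861,92.464 117.013,9.049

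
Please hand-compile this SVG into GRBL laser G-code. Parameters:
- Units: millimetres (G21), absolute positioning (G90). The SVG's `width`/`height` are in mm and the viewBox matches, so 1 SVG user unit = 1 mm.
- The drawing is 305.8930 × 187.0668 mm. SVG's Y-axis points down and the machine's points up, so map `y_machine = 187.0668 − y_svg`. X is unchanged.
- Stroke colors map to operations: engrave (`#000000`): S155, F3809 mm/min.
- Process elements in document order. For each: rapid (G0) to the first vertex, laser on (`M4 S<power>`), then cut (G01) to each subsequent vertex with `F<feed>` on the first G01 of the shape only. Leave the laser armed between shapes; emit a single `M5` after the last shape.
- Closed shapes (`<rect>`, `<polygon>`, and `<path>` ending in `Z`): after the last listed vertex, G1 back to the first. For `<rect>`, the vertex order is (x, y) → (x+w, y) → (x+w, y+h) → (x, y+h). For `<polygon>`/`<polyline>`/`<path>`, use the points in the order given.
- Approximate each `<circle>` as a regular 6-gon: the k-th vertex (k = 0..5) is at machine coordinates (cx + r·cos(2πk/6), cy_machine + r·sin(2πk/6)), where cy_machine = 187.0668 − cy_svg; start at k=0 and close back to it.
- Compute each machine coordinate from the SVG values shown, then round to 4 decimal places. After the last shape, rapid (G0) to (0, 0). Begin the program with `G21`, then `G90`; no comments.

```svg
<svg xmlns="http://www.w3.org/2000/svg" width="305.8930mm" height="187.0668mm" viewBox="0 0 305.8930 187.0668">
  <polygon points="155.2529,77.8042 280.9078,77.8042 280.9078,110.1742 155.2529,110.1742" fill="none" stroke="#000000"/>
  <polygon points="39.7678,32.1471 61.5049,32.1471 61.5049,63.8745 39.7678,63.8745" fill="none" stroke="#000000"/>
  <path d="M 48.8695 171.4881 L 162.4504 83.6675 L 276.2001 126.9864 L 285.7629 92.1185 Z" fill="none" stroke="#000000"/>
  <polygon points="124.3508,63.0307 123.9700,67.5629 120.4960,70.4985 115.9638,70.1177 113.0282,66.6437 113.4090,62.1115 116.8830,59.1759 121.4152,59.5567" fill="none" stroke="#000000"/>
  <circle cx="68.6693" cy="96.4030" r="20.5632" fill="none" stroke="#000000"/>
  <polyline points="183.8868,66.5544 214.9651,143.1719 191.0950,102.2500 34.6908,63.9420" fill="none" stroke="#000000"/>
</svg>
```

G21
G90
G0 X155.2529 Y109.2626
M4 S155
G01 X280.9078 Y109.2626 F3809
G01 X280.9078 Y76.8926
G01 X155.2529 Y76.8926
G01 X155.2529 Y109.2626
G0 X39.7678 Y154.9197
M4 S155
G01 X61.5049 Y154.9197 F3809
G01 X61.5049 Y123.1923
G01 X39.7678 Y123.1923
G01 X39.7678 Y154.9197
G0 X48.8695 Y15.5787
M4 S155
G01 X162.4504 Y103.3993 F3809
G01 X276.2001 Y60.0804
G01 X285.7629 Y94.9483
G01 X48.8695 Y15.5787
G0 X124.3508 Y124.0361
M4 S155
G01 X123.9700 Y119.5039 F3809
G01 X120.4960 Y116.5683
G01 X115.9638 Y116.9491
G01 X113.0282 Y120.4231
G01 X113.4090 Y124.9553
G01 X116.8830 Y127.8909
G01 X121.4152 Y127.5101
G01 X124.3508 Y124.0361
G0 X89.2325 Y90.6638
M4 S155
G01 X78.9509 Y108.4721 F3809
G01 X58.3877 Y108.4721
G01 X48.1061 Y90.6638
G01 X58.3877 Y72.8555
G01 X78.9509 Y72.8555
G01 X89.2325 Y90.6638
G0 X183.8868 Y120.5124
M4 S155
G01 X214.9651 Y43.8949 F3809
G01 X191.0950 Y84.8168
G01 X34.6908 Y123.1248
M5
G0 X0.0000 Y0.0000

Since the viewBox matches the mm dimensions, user units are millimetres directly. The only transform is the Y-flip y_m = 187.0668 − y_svg.

Shape 1 is a rectangle drawn with `<polygon>`. Its stroke #000000 means engrave at S155, F3809. After flipping Y the toolpath is (155.2529,109.2626) → (280.9078,109.2626) → (280.9078,76.8926) → (155.2529,76.8926) → (155.2529,109.2626), returning to the start.

Shape 2 is a rectangle drawn with `<polygon>`. Its stroke #000000 means engrave at S155, F3809. After flipping Y the toolpath is (39.7678,154.9197) → (61.5049,154.9197) → (61.5049,123.1923) → (39.7678,123.1923) → (39.7678,154.9197), returning to the start.

Shape 3 is a closed polygon drawn with `<path>`. Its stroke #000000 means engrave at S155, F3809. After flipping Y the toolpath is (48.8695,15.5787) → (162.4504,103.3993) → (276.2001,60.0804) → (285.7629,94.9483) → (48.8695,15.5787), returning to the start.

Shape 4 is a regular polygon drawn with `<polygon>`. Its stroke #000000 means engrave at S155, F3809. After flipping Y the toolpath is (124.3508,124.0361) → (123.9700,119.5039) → (120.4960,116.5683) → (115.9638,116.9491) → (113.0282,120.4231) → (113.4090,124.9553) → (116.8830,127.8909) → (121.4152,127.5101) → (124.3508,124.0361), returning to the start.

Shape 5 is a circle drawn with `<circle>`. Its stroke #000000 means engrave at S155, F3809. After flipping Y the toolpath is (89.2325,90.6638) → (78.9509,108.4721) → (58.3877,108.4721) → (48.1061,90.6638) → (58.3877,72.8555) → (78.9509,72.8555) → (89.2325,90.6638), returning to the start.

Shape 6 is a open polyline drawn with `<polyline>`. Its stroke #000000 means engrave at S155, F3809. After flipping Y the toolpath is (183.8868,120.5124) → (214.9651,43.8949) → (191.0950,84.8168) → (34.6908,123.1248).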